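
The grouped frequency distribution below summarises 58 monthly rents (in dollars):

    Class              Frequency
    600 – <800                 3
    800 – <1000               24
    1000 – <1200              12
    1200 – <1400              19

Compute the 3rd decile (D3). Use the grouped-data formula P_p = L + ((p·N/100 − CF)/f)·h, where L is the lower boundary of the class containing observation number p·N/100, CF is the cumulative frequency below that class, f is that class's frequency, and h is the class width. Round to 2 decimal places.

920.00

N = 58; target position k = 30/100 · 58 = 17.4.
Cumulative frequencies: 3, 27, 39, 58.
Observation 17.4 falls in the class 800 – <1000.
L = 800, CF = 3, f = 24, h = 200.
P30 = 800 + ((17.4 − 3)/24)·200 = 800 + 120 = 920.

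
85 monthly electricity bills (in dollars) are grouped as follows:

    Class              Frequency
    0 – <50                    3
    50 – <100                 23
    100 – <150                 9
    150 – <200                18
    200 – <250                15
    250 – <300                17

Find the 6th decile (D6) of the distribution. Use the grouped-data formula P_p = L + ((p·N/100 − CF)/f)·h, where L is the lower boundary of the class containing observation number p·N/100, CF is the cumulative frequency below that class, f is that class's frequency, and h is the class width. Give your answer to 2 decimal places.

194.44

N = 85; target position k = 60/100 · 85 = 51.
Cumulative frequencies: 3, 26, 35, 53, 68, 85.
Observation 51 falls in the class 150 – <200.
L = 150, CF = 35, f = 18, h = 50.
P60 = 150 + ((51 − 35)/18)·50 = 150 + 44.4444 = 194.444.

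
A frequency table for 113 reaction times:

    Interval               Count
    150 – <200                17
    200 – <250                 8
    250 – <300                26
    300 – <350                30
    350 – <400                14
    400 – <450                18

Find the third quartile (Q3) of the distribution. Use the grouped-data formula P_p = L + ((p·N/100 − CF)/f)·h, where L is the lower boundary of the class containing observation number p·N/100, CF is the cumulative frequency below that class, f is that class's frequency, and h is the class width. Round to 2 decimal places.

N = 113; target position k = 75/100 · 113 = 84.75.
Cumulative frequencies: 17, 25, 51, 81, 95, 113.
Observation 84.75 falls in the class 350 – <400.
L = 350, CF = 81, f = 14, h = 50.
P75 = 350 + ((84.75 − 81)/14)·50 = 350 + 13.3929 = 363.393.

363.39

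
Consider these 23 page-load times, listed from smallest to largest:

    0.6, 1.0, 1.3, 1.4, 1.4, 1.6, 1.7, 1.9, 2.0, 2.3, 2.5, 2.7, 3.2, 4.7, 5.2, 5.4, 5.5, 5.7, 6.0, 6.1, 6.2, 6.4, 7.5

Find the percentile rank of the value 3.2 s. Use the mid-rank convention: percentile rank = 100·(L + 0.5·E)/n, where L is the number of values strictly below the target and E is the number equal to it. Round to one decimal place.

Count below 3.2: L = 12; count equal: E = 1; n = 23.
Percentile rank = 100·(12 + 0.5·1)/23 = 100·12.5/23 = 54.35.

54.3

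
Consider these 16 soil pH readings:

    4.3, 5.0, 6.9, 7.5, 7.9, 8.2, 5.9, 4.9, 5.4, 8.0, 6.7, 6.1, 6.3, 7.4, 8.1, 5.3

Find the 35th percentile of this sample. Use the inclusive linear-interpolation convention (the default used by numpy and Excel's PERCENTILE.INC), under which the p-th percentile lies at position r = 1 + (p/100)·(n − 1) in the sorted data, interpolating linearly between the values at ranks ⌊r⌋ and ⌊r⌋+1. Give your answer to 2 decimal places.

Sorted: 4.3, 4.9, 5.0, 5.3, 5.4, 5.9, 6.1, 6.3, 6.7, 6.9, 7.4, 7.5, 7.9, 8.0, 8.1, 8.2.
n = 16.
r = 1 + (35/100)·(16 − 1) = 1 + 5.25 = 6.25.
Rank 6 is 5.9 and rank 7 is 6.1.
Interpolate: 5.9 + 0.25·(6.1 − 5.9) = 5.9 + 0.25·0.2 = 5.95.

5.95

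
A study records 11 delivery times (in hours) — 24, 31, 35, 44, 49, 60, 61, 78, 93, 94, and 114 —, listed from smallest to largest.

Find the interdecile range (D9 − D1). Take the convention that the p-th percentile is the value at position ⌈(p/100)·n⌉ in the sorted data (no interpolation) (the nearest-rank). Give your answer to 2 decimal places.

63.00

n = 11.
P10: rank ⌈10/100·11⌉ = 2 → 31.
P90: rank ⌈90/100·11⌉ = 10 → 94.
Difference: 94 − 31 = 63.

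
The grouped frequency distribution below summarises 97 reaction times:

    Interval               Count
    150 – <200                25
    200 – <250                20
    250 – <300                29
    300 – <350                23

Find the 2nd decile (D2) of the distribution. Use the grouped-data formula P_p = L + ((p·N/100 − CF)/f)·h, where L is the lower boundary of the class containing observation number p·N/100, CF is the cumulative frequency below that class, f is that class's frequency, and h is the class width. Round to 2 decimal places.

N = 97; target position k = 20/100 · 97 = 19.4.
Cumulative frequencies: 25, 45, 74, 97.
Observation 19.4 falls in the class 150 – <200.
L = 150, CF = 0, f = 25, h = 50.
P20 = 150 + ((19.4 − 0)/25)·50 = 150 + 38.8 = 188.8.

188.80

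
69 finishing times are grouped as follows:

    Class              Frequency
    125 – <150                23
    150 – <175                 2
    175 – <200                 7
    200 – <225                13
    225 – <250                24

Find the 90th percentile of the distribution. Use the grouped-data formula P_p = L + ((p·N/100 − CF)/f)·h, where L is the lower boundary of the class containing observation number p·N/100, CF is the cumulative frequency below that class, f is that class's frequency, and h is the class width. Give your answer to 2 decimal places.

242.81

N = 69; target position k = 90/100 · 69 = 62.1.
Cumulative frequencies: 23, 25, 32, 45, 69.
Observation 62.1 falls in the class 225 – <250.
L = 225, CF = 45, f = 24, h = 25.
P90 = 225 + ((62.1 − 45)/24)·25 = 225 + 17.8125 = 242.812.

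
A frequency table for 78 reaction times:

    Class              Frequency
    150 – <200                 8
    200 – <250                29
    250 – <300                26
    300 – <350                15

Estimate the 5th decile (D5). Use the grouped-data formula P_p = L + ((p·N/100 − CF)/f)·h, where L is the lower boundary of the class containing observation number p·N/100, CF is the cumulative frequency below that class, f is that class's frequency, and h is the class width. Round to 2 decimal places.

N = 78; target position k = 50/100 · 78 = 39.
Cumulative frequencies: 8, 37, 63, 78.
Observation 39 falls in the class 250 – <300.
L = 250, CF = 37, f = 26, h = 50.
P50 = 250 + ((39 − 37)/26)·50 = 250 + 3.84615 = 253.846.

253.85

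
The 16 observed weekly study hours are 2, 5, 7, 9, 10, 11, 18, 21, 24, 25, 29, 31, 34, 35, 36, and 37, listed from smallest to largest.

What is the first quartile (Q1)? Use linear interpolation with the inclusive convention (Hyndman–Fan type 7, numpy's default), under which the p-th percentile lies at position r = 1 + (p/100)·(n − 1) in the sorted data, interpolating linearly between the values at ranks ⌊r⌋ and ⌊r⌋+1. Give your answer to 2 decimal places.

9.75

n = 16.
r = 1 + (25/100)·(16 − 1) = 1 + 3.75 = 4.75.
Rank 4 is 9 and rank 5 is 10.
Interpolate: 9 + 0.75·(10 − 9) = 9 + 0.75·1 = 9.75.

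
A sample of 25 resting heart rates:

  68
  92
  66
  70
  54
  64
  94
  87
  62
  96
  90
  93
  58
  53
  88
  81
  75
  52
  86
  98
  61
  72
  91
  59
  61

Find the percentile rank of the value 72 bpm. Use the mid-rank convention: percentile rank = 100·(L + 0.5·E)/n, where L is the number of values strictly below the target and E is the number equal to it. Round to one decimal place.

50.0

Sorted: 52, 53, 54, 58, 59, 61, 61, 62, 64, 66, 68, 70, 72, 75, 81, 86, 87, 88, 90, 91, 92, 93, 94, 96, 98.
Count below 72: L = 12; count equal: E = 1; n = 25.
Percentile rank = 100·(12 + 0.5·1)/25 = 100·12.5/25 = 50.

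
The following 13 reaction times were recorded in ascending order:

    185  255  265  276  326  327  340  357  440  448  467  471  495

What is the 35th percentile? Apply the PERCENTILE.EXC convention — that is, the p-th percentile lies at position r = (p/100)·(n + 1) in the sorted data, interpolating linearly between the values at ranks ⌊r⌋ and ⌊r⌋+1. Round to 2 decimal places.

n = 13.
r = (35/100)·(13 + 1) = 4.9.
Rank 4 is 276 and rank 5 is 326.
Interpolate: 276 + 0.9·(326 − 276) = 276 + 0.9·50 = 321.

321.00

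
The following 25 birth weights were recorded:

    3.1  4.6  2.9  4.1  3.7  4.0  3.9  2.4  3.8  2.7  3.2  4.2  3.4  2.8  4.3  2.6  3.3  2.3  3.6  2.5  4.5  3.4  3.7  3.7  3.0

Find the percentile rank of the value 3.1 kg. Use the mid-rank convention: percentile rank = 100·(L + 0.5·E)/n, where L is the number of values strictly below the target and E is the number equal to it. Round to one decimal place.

Sorted: 2.3, 2.4, 2.5, 2.6, 2.7, 2.8, 2.9, 3.0, 3.1, 3.2, 3.3, 3.4, 3.4, 3.6, 3.7, 3.7, 3.7, 3.8, 3.9, 4.0, 4.1, 4.2, 4.3, 4.5, 4.6.
Count below 3.1: L = 8; count equal: E = 1; n = 25.
Percentile rank = 100·(8 + 0.5·1)/25 = 100·8.5/25 = 34.

34.0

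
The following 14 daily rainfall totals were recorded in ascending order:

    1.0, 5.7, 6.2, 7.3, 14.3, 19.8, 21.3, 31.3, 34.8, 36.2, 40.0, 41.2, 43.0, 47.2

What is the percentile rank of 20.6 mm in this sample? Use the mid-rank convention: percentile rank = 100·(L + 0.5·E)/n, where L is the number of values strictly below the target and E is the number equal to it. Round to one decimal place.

Count below 20.6: L = 6; count equal: E = 0; n = 14.
Percentile rank = 100·(6 + 0.5·0)/14 = 100·6/14 = 42.86.

42.9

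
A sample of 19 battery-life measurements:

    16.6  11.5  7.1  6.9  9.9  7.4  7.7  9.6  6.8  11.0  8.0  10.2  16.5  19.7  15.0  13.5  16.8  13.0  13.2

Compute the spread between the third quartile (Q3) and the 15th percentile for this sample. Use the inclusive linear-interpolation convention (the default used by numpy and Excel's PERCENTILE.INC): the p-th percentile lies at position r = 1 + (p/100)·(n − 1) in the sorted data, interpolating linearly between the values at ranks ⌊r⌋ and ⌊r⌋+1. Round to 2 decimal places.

6.94

Sorted: 6.8, 6.9, 7.1, 7.4, 7.7, 8.0, 9.6, 9.9, 10.2, 11.0, 11.5, 13.0, 13.2, 13.5, 15.0, 16.5, 16.6, 16.8, 19.7.
n = 19.
P15: r = 3.7; ranks 3–4 are 7.1, 7.4; interpolating gives 7.31.
P75: r = 14.5; ranks 14–15 are 13.5, 15.0; interpolating gives 14.25.
Difference: 14.25 − 7.31 = 6.94.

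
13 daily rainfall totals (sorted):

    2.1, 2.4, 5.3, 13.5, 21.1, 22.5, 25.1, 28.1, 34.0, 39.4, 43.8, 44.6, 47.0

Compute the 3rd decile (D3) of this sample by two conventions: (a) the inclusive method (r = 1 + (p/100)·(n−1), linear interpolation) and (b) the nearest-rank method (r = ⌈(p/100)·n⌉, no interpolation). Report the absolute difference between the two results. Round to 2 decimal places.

n = 13.
(a) r = 4.6; between ranks 4 (13.5) and 5 (21.1): 18.06.
(b) the nearest-rank method: rank 4 → 13.5.
|18.06 − 13.5| = 4.56.

4.56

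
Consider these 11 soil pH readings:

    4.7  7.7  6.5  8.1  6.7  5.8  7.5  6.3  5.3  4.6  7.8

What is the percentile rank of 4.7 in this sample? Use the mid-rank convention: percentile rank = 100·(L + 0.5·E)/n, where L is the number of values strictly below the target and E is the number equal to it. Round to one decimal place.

13.6

Sorted: 4.6, 4.7, 5.3, 5.8, 6.3, 6.5, 6.7, 7.5, 7.7, 7.8, 8.1.
Count below 4.7: L = 1; count equal: E = 1; n = 11.
Percentile rank = 100·(1 + 0.5·1)/11 = 100·1.5/11 = 13.64.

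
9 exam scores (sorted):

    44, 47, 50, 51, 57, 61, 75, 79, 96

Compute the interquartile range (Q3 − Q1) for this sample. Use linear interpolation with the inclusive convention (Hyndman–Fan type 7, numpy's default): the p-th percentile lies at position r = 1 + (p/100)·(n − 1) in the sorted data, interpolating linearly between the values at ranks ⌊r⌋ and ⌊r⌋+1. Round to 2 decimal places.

n = 9.
P25: r = 3 (integer) → 50.
P75: r = 7 (integer) → 75.
Difference: 75 − 50 = 25.

25.00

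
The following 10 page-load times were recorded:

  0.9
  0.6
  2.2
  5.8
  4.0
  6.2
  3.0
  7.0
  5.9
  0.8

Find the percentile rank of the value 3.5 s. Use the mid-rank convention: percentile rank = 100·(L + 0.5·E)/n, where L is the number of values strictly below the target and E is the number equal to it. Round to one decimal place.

50.0

Sorted: 0.6, 0.8, 0.9, 2.2, 3.0, 4.0, 5.8, 5.9, 6.2, 7.0.
Count below 3.5: L = 5; count equal: E = 0; n = 10.
Percentile rank = 100·(5 + 0.5·0)/10 = 100·5/10 = 50.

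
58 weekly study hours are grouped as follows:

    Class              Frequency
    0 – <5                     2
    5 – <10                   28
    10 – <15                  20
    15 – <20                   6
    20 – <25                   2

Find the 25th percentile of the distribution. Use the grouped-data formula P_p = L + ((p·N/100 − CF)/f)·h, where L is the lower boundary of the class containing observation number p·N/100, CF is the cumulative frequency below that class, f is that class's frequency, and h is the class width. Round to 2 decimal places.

N = 58; target position k = 25/100 · 58 = 14.5.
Cumulative frequencies: 2, 30, 50, 56, 58.
Observation 14.5 falls in the class 5 – <10.
L = 5, CF = 2, f = 28, h = 5.
P25 = 5 + ((14.5 − 2)/28)·5 = 5 + 2.23214 = 7.23214.

7.23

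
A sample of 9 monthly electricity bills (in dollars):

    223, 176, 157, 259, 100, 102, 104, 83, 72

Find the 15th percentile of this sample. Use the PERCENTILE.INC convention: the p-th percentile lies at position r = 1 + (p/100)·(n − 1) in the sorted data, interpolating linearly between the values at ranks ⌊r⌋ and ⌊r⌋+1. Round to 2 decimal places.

Sorted: 72, 83, 100, 102, 104, 157, 176, 223, 259.
n = 9.
r = 1 + (15/100)·(9 − 1) = 1 + 1.2 = 2.2.
Rank 2 is 83 and rank 3 is 100.
Interpolate: 83 + 0.2·(100 − 83) = 83 + 0.2·17 = 86.4.

86.40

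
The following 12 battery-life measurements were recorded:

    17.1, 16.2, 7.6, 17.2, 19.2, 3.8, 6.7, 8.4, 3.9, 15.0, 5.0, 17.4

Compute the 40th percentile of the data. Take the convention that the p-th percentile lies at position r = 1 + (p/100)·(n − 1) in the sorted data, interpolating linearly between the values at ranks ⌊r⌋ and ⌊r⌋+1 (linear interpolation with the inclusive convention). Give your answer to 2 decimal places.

7.92

Sorted: 3.8, 3.9, 5.0, 6.7, 7.6, 8.4, 15.0, 16.2, 17.1, 17.2, 17.4, 19.2.
n = 12.
r = 1 + (40/100)·(12 − 1) = 1 + 4.4 = 5.4.
Rank 5 is 7.6 and rank 6 is 8.4.
Interpolate: 7.6 + 0.4·(8.4 − 7.6) = 7.6 + 0.4·0.8 = 7.92.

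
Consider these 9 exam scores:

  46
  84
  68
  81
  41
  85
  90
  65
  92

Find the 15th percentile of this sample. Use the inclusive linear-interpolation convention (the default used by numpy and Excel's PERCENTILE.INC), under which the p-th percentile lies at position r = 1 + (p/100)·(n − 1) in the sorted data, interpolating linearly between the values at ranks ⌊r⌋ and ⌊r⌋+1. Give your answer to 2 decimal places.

49.80

Sorted: 41, 46, 65, 68, 81, 84, 85, 90, 92.
n = 9.
r = 1 + (15/100)·(9 − 1) = 1 + 1.2 = 2.2.
Rank 2 is 46 and rank 3 is 65.
Interpolate: 46 + 0.2·(65 − 46) = 46 + 0.2·19 = 49.8.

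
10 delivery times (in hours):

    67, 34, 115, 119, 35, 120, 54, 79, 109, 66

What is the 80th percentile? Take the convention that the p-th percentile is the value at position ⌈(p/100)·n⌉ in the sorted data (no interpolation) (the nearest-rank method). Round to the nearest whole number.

Sorted: 34, 35, 54, 66, 67, 79, 109, 115, 119, 120.
n = 10.
Position = ⌈80/100 · 10⌉ = ⌈8⌉ = 8.
The value at rank 8 is 115.

115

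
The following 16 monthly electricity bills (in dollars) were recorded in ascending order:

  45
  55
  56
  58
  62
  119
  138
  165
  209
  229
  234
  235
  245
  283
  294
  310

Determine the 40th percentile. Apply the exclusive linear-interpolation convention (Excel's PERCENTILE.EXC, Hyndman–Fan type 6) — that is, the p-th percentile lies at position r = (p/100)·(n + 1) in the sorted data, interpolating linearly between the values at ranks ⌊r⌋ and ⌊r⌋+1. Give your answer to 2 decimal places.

n = 16.
r = (40/100)·(16 + 1) = 6.8.
Rank 6 is 119 and rank 7 is 138.
Interpolate: 119 + 0.8·(138 − 119) = 119 + 0.8·19 = 134.2.

134.20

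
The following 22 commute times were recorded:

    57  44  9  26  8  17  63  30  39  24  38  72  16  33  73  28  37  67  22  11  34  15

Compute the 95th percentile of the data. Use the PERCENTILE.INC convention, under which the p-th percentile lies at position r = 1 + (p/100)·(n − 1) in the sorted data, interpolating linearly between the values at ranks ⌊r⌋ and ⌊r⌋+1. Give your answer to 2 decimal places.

71.75

Sorted: 8, 9, 11, 15, 16, 17, 22, 24, 26, 28, 30, 33, 34, 37, 38, 39, 44, 57, 63, 67, 72, 73.
n = 22.
r = 1 + (95/100)·(22 − 1) = 1 + 19.95 = 20.95.
Rank 20 is 67 and rank 21 is 72.
Interpolate: 67 + 0.95·(72 − 67) = 67 + 0.95·5 = 71.75.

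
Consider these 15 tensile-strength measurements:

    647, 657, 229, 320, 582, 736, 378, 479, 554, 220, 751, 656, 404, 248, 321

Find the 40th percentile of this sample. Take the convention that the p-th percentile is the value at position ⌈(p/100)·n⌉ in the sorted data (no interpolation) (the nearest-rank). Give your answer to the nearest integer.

Sorted: 220, 229, 248, 320, 321, 378, 404, 479, 554, 582, 647, 656, 657, 736, 751.
n = 15.
Position = ⌈40/100 · 15⌉ = ⌈6⌉ = 6.
The value at rank 6 is 378.

378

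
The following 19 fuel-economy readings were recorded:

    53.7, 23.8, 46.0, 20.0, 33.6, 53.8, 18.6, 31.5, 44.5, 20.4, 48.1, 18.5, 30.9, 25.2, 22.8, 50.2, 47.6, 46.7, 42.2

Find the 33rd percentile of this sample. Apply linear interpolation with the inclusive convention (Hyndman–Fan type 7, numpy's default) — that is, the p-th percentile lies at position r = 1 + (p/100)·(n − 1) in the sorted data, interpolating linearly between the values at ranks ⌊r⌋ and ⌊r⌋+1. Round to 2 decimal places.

25.12

Sorted: 18.5, 18.6, 20.0, 20.4, 22.8, 23.8, 25.2, 30.9, 31.5, 33.6, 42.2, 44.5, 46.0, 46.7, 47.6, 48.1, 50.2, 53.7, 53.8.
n = 19.
r = 1 + (33/100)·(19 − 1) = 1 + 5.94 = 6.94.
Rank 6 is 23.8 and rank 7 is 25.2.
Interpolate: 23.8 + 0.94·(25.2 − 23.8) = 23.8 + 0.94·1.4 = 25.116.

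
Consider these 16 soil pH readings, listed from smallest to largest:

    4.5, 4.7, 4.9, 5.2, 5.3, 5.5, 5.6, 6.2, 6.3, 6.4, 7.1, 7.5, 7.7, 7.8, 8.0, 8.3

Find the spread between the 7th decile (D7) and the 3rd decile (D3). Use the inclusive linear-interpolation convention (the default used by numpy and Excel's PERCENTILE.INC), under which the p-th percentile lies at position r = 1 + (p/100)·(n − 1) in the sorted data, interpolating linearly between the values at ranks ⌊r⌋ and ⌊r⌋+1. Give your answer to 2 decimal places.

n = 16.
P30: r = 5.5; ranks 5–6 are 5.3, 5.5; interpolating gives 5.4.
P70: r = 11.5; ranks 11–12 are 7.1, 7.5; interpolating gives 7.3.
Difference: 7.3 − 5.4 = 1.9.

1.90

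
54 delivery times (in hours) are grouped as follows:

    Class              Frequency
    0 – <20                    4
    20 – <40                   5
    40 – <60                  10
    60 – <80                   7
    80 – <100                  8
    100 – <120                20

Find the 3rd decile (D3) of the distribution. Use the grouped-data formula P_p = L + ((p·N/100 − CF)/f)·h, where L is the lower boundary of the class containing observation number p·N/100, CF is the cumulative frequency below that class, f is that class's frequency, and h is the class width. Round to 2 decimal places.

54.40

N = 54; target position k = 30/100 · 54 = 16.2.
Cumulative frequencies: 4, 9, 19, 26, 34, 54.
Observation 16.2 falls in the class 40 – <60.
L = 40, CF = 9, f = 10, h = 20.
P30 = 40 + ((16.2 − 9)/10)·20 = 40 + 14.4 = 54.4.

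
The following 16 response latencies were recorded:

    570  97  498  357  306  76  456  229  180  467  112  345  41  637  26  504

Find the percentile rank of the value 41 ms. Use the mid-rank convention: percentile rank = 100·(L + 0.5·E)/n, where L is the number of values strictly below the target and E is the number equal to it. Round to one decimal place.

Sorted: 26, 41, 76, 97, 112, 180, 229, 306, 345, 357, 456, 467, 498, 504, 570, 637.
Count below 41: L = 1; count equal: E = 1; n = 16.
Percentile rank = 100·(1 + 0.5·1)/16 = 100·1.5/16 = 9.375.

9.4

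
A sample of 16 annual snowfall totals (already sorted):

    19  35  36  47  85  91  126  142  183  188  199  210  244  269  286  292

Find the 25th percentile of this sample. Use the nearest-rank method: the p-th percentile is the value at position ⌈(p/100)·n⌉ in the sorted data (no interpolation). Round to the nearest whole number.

n = 16.
Position = ⌈25/100 · 16⌉ = ⌈4⌉ = 4.
The value at rank 4 is 47.

47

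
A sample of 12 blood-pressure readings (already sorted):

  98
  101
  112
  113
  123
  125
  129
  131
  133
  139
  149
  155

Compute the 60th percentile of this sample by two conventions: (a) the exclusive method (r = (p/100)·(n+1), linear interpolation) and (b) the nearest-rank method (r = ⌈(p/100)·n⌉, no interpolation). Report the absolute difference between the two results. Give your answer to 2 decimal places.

n = 12.
(a) r = 7.8; between ranks 7 (129) and 8 (131): 130.6.
(b) the nearest-rank method: rank 8 → 131.
|130.6 − 131| = 0.4.

0.40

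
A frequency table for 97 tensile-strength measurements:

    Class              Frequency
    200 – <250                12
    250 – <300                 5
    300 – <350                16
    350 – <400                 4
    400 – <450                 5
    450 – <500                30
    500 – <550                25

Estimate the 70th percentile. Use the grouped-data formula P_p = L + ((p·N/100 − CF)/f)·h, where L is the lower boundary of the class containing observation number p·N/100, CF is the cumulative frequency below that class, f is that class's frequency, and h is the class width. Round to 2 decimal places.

493.17

N = 97; target position k = 70/100 · 97 = 67.9.
Cumulative frequencies: 12, 17, 33, 37, 42, 72, 97.
Observation 67.9 falls in the class 450 – <500.
L = 450, CF = 42, f = 30, h = 50.
P70 = 450 + ((67.9 − 42)/30)·50 = 450 + 43.1667 = 493.167.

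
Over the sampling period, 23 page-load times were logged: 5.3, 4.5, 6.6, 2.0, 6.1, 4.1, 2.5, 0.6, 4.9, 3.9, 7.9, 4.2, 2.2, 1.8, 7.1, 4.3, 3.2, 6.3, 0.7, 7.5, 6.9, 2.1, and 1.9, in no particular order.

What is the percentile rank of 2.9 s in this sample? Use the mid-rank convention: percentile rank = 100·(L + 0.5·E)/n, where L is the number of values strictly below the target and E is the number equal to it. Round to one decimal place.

Sorted: 0.6, 0.7, 1.8, 1.9, 2.0, 2.1, 2.2, 2.5, 3.2, 3.9, 4.1, 4.2, 4.3, 4.5, 4.9, 5.3, 6.1, 6.3, 6.6, 6.9, 7.1, 7.5, 7.9.
Count below 2.9: L = 8; count equal: E = 0; n = 23.
Percentile rank = 100·(8 + 0.5·0)/23 = 100·8/23 = 34.78.

34.8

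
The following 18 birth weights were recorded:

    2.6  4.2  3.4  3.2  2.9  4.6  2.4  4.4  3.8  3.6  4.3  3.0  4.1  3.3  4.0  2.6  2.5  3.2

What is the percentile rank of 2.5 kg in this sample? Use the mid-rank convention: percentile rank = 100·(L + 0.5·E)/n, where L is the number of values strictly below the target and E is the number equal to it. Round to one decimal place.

8.3

Sorted: 2.4, 2.5, 2.6, 2.6, 2.9, 3.0, 3.2, 3.2, 3.3, 3.4, 3.6, 3.8, 4.0, 4.1, 4.2, 4.3, 4.4, 4.6.
Count below 2.5: L = 1; count equal: E = 1; n = 18.
Percentile rank = 100·(1 + 0.5·1)/18 = 100·1.5/18 = 8.333.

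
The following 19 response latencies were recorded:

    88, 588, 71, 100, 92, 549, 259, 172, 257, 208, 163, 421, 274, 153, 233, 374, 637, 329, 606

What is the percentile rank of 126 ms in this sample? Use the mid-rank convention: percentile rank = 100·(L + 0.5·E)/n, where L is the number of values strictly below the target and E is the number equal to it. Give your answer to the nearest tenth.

21.1

Sorted: 71, 88, 92, 100, 153, 163, 172, 208, 233, 257, 259, 274, 329, 374, 421, 549, 588, 606, 637.
Count below 126: L = 4; count equal: E = 0; n = 19.
Percentile rank = 100·(4 + 0.5·0)/19 = 100·4/19 = 21.05.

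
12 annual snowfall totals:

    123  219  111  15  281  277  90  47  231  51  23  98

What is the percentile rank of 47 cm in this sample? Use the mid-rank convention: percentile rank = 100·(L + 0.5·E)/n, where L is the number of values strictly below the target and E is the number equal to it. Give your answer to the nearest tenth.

Sorted: 15, 23, 47, 51, 90, 98, 111, 123, 219, 231, 277, 281.
Count below 47: L = 2; count equal: E = 1; n = 12.
Percentile rank = 100·(2 + 0.5·1)/12 = 100·2.5/12 = 20.83.

20.8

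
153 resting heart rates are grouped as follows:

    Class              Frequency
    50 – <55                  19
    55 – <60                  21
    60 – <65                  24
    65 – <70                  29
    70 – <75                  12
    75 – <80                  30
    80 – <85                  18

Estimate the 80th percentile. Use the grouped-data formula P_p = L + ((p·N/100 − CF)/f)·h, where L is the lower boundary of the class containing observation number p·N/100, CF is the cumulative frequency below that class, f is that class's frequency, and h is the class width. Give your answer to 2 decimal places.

N = 153; target position k = 80/100 · 153 = 122.4.
Cumulative frequencies: 19, 40, 64, 93, 105, 135, 153.
Observation 122.4 falls in the class 75 – <80.
L = 75, CF = 105, f = 30, h = 5.
P80 = 75 + ((122.4 − 105)/30)·5 = 75 + 2.9 = 77.9.

77.90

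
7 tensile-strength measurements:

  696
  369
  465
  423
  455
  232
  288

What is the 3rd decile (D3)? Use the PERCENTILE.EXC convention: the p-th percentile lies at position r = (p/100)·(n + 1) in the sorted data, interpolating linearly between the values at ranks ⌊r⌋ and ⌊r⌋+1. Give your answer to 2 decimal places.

320.40

Sorted: 232, 288, 369, 423, 455, 465, 696.
n = 7.
r = (30/100)·(7 + 1) = 2.4.
Rank 2 is 288 and rank 3 is 369.
Interpolate: 288 + 0.4·(369 − 288) = 288 + 0.4·81 = 320.4.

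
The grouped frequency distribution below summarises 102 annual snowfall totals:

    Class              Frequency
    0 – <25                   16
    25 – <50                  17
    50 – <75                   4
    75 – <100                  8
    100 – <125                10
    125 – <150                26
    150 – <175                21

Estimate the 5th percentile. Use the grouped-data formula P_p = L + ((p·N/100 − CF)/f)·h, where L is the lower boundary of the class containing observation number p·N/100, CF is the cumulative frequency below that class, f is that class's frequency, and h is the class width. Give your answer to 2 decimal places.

7.97

N = 102; target position k = 5/100 · 102 = 5.1.
Cumulative frequencies: 16, 33, 37, 45, 55, 81, 102.
Observation 5.1 falls in the class 0 – <25.
L = 0, CF = 0, f = 16, h = 25.
P5 = 0 + ((5.1 − 0)/16)·25 = 0 + 7.96875 = 7.96875.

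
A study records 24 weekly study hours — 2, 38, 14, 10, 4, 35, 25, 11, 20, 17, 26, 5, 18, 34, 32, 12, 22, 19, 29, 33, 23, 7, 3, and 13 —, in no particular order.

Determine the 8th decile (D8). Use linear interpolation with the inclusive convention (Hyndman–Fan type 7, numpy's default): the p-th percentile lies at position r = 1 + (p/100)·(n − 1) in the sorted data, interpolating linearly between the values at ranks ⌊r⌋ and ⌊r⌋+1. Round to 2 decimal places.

30.20

Sorted: 2, 3, 4, 5, 7, 10, 11, 12, 13, 14, 17, 18, 19, 20, 22, 23, 25, 26, 29, 32, 33, 34, 35, 38.
n = 24.
r = 1 + (80/100)·(24 − 1) = 1 + 18.4 = 19.4.
Rank 19 is 29 and rank 20 is 32.
Interpolate: 29 + 0.4·(32 − 29) = 29 + 0.4·3 = 30.2.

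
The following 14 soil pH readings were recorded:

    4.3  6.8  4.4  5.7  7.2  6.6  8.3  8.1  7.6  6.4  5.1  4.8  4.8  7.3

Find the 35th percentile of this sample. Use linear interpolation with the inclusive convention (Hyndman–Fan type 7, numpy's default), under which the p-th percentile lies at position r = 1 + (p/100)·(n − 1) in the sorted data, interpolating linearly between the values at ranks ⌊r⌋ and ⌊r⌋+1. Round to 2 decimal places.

5.43

Sorted: 4.3, 4.4, 4.8, 4.8, 5.1, 5.7, 6.4, 6.6, 6.8, 7.2, 7.3, 7.6, 8.1, 8.3.
n = 14.
r = 1 + (35/100)·(14 − 1) = 1 + 4.55 = 5.55.
Rank 5 is 5.1 and rank 6 is 5.7.
Interpolate: 5.1 + 0.55·(5.7 − 5.1) = 5.1 + 0.55·0.6 = 5.43.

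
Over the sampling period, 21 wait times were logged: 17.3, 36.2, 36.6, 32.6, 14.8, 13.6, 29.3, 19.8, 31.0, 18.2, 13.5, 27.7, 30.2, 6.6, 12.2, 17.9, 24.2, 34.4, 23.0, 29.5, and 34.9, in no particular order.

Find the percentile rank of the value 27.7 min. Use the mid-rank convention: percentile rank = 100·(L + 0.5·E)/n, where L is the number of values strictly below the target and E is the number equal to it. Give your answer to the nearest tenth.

Sorted: 6.6, 12.2, 13.5, 13.6, 14.8, 17.3, 17.9, 18.2, 19.8, 23.0, 24.2, 27.7, 29.3, 29.5, 30.2, 31.0, 32.6, 34.4, 34.9, 36.2, 36.6.
Count below 27.7: L = 11; count equal: E = 1; n = 21.
Percentile rank = 100·(11 + 0.5·1)/21 = 100·11.5/21 = 54.76.

54.8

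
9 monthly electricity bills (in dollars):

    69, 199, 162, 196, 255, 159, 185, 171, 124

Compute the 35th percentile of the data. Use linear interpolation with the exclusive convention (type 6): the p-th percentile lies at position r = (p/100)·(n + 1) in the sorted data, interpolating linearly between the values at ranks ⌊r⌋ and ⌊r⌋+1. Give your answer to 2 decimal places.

Sorted: 69, 124, 159, 162, 171, 185, 196, 199, 255.
n = 9.
r = (35/100)·(9 + 1) = 3.5.
Rank 3 is 159 and rank 4 is 162.
Interpolate: 159 + 0.5·(162 − 159) = 159 + 0.5·3 = 160.5.

160.50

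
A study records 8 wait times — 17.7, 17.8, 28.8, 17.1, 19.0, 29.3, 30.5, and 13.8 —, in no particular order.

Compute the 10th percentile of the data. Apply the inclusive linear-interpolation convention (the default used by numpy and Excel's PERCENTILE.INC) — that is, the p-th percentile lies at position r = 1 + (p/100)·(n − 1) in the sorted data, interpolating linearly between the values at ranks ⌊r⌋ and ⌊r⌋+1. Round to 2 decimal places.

16.11

Sorted: 13.8, 17.1, 17.7, 17.8, 19.0, 28.8, 29.3, 30.5.
n = 8.
r = 1 + (10/100)·(8 − 1) = 1 + 0.7 = 1.7.
Rank 1 is 13.8 and rank 2 is 17.1.
Interpolate: 13.8 + 0.7·(17.1 − 13.8) = 13.8 + 0.7·3.3 = 16.11.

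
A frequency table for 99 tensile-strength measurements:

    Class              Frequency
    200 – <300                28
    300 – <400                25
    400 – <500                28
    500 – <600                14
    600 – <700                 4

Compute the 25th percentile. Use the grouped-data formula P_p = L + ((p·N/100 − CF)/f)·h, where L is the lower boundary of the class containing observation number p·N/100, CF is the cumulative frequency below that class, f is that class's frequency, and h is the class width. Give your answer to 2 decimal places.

288.39

N = 99; target position k = 25/100 · 99 = 24.75.
Cumulative frequencies: 28, 53, 81, 95, 99.
Observation 24.75 falls in the class 200 – <300.
L = 200, CF = 0, f = 28, h = 100.
P25 = 200 + ((24.75 − 0)/28)·100 = 200 + 88.3929 = 288.393.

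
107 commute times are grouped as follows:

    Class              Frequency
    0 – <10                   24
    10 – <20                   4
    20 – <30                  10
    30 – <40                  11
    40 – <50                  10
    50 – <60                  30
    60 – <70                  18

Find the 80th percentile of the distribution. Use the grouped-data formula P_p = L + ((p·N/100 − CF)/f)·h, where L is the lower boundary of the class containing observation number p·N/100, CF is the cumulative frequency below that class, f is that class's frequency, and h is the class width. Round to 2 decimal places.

N = 107; target position k = 80/100 · 107 = 85.6.
Cumulative frequencies: 24, 28, 38, 49, 59, 89, 107.
Observation 85.6 falls in the class 50 – <60.
L = 50, CF = 59, f = 30, h = 10.
P80 = 50 + ((85.6 − 59)/30)·10 = 50 + 8.86667 = 58.8667.

58.87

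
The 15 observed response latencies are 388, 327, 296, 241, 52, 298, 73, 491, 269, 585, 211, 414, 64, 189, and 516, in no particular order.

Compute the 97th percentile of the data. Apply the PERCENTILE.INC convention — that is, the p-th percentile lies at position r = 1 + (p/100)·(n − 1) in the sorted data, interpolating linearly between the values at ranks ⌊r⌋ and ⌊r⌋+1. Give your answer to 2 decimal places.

556.02

Sorted: 52, 64, 73, 189, 211, 241, 269, 296, 298, 327, 388, 414, 491, 516, 585.
n = 15.
r = 1 + (97/100)·(15 − 1) = 1 + 13.58 = 14.58.
Rank 14 is 516 and rank 15 is 585.
Interpolate: 516 + 0.58·(585 − 516) = 516 + 0.58·69 = 556.02.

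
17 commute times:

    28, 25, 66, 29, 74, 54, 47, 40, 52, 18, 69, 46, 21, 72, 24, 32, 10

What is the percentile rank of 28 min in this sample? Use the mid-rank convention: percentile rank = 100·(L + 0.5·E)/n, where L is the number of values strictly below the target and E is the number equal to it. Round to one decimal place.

32.4

Sorted: 10, 18, 21, 24, 25, 28, 29, 32, 40, 46, 47, 52, 54, 66, 69, 72, 74.
Count below 28: L = 5; count equal: E = 1; n = 17.
Percentile rank = 100·(5 + 0.5·1)/17 = 100·5.5/17 = 32.35.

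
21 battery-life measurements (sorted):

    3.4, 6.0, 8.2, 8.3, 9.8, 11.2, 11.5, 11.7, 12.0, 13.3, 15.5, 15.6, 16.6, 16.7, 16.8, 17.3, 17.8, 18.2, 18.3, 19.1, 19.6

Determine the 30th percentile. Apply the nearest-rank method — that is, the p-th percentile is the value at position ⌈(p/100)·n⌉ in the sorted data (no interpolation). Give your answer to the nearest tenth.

11.5

n = 21.
Position = ⌈30/100 · 21⌉ = ⌈6.3⌉ = 7.
The value at rank 7 is 11.5.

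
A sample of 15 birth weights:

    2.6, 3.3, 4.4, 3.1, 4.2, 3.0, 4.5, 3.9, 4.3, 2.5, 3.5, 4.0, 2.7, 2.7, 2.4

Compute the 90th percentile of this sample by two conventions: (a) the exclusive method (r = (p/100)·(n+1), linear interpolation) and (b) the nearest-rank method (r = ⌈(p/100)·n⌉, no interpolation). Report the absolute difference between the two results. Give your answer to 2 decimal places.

Sorted: 2.4, 2.5, 2.6, 2.7, 2.7, 3.0, 3.1, 3.3, 3.5, 3.9, 4.0, 4.2, 4.3, 4.4, 4.5.
n = 15.
(a) r = 14.4; between ranks 14 (4.4) and 15 (4.5): 4.44.
(b) the nearest-rank method: rank 14 → 4.4.
|4.44 − 4.4| = 0.04.

0.04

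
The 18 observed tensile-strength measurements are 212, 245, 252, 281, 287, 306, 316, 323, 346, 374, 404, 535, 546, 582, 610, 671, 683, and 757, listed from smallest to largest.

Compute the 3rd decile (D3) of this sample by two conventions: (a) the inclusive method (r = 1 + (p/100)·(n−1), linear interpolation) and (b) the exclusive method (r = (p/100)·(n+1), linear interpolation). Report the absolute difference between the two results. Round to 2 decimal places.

6.70

n = 18.
(a) r = 6.1; between ranks 6 (306) and 7 (316): 307.
(b) r = 5.7; between ranks 5 (287) and 6 (306): 300.3.
|307 − 300.3| = 6.7.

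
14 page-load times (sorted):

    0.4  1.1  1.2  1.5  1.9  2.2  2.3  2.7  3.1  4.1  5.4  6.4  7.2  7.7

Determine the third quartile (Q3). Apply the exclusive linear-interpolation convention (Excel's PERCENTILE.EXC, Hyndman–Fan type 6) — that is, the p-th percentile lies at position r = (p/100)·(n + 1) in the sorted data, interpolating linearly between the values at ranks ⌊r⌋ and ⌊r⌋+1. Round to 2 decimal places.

5.65

n = 14.
r = (75/100)·(14 + 1) = 11.25.
Rank 11 is 5.4 and rank 12 is 6.4.
Interpolate: 5.4 + 0.25·(6.4 − 5.4) = 5.4 + 0.25·1 = 5.65.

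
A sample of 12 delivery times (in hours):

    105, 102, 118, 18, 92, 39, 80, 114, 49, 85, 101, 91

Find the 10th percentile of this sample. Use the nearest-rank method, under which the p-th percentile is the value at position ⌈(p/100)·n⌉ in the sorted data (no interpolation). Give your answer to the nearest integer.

Sorted: 18, 39, 49, 80, 85, 91, 92, 101, 102, 105, 114, 118.
n = 12.
Position = ⌈10/100 · 12⌉ = ⌈1.2⌉ = 2.
The value at rank 2 is 39.

39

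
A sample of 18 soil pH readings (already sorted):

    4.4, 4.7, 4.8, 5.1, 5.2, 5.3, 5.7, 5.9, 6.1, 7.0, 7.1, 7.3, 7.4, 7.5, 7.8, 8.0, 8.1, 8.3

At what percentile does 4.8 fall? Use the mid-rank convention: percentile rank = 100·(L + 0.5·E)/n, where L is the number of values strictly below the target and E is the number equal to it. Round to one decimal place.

Count below 4.8: L = 2; count equal: E = 1; n = 18.
Percentile rank = 100·(2 + 0.5·1)/18 = 100·2.5/18 = 13.89.

13.9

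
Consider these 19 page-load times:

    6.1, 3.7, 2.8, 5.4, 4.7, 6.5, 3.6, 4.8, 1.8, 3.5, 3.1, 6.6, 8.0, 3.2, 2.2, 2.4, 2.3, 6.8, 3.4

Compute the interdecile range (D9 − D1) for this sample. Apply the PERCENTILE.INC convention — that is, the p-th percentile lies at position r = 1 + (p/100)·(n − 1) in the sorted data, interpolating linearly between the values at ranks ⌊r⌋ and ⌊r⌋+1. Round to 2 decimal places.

4.36

Sorted: 1.8, 2.2, 2.3, 2.4, 2.8, 3.1, 3.2, 3.4, 3.5, 3.6, 3.7, 4.7, 4.8, 5.4, 6.1, 6.5, 6.6, 6.8, 8.0.
n = 19.
P10: r = 2.8; ranks 2–3 are 2.2, 2.3; interpolating gives 2.28.
P90: r = 17.2; ranks 17–18 are 6.6, 6.8; interpolating gives 6.64.
Difference: 6.64 − 2.28 = 4.36.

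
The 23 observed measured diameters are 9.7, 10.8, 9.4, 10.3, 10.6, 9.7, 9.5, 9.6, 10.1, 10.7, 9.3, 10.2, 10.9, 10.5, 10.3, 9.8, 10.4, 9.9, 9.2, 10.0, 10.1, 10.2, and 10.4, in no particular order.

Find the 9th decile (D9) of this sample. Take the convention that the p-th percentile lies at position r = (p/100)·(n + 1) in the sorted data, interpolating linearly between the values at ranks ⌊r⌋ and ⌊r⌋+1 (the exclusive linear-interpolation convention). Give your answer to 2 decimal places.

Sorted: 9.2, 9.3, 9.4, 9.5, 9.6, 9.7, 9.7, 9.8, 9.9, 10.0, 10.1, 10.1, 10.2, 10.2, 10.3, 10.3, 10.4, 10.4, 10.5, 10.6, 10.7, 10.8, 10.9.
n = 23.
r = (90/100)·(23 + 1) = 21.6.
Rank 21 is 10.7 and rank 22 is 10.8.
Interpolate: 10.7 + 0.6·(10.8 − 10.7) = 10.7 + 0.6·0.1 = 10.76.

10.76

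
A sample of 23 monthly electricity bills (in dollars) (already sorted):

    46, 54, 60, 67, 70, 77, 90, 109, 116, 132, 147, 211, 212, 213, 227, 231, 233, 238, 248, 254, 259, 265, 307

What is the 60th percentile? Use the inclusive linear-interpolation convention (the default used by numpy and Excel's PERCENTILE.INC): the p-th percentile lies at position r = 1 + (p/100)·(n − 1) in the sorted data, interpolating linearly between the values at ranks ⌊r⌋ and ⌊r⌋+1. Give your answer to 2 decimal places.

215.80

n = 23.
r = 1 + (60/100)·(23 − 1) = 1 + 13.2 = 14.2.
Rank 14 is 213 and rank 15 is 227.
Interpolate: 213 + 0.2·(227 − 213) = 213 + 0.2·14 = 215.8.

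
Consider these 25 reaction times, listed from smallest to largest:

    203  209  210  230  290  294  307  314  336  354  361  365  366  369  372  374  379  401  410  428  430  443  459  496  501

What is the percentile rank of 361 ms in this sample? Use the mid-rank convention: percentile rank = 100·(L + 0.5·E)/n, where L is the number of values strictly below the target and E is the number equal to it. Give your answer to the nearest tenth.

42.0

Count below 361: L = 10; count equal: E = 1; n = 25.
Percentile rank = 100·(10 + 0.5·1)/25 = 100·10.5/25 = 42.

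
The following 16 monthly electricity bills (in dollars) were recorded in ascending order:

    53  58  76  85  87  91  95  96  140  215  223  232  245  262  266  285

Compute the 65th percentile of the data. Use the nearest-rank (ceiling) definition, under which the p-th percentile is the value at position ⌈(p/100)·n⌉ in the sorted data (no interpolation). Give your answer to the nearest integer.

n = 16.
Position = ⌈65/100 · 16⌉ = ⌈10.4⌉ = 11.
The value at rank 11 is 223.

223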